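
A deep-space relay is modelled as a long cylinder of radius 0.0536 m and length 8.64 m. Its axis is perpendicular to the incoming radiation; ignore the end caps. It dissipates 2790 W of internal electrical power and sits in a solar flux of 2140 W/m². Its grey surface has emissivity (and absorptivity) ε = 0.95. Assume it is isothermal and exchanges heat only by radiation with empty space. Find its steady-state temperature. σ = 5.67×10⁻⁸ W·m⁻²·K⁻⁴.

T ≈ 416 K

At steady state, absorbed solar power + internal power = radiated power.
Absorbed: α·S·A_cross = 0.95·2140·0.9262 = 1883 W (cross-section 2rL).
Total input = 1883 + 2790 = 4673 W.
Radiated: εσ·A_surf·T⁴ with A_surf = 2πrL = 2.910 m².
T⁴ = 4673/(0.95·5.67×10⁻⁸·2.910) = 2.981×10¹⁰ K⁴.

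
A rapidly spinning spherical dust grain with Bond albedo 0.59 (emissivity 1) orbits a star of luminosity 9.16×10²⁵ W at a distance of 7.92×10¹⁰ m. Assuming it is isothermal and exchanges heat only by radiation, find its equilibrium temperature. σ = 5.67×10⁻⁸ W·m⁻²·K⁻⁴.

T ≈ 214 K

First find the stellar flux at distance d: S = L/(4πd²) = 9.16×10²⁵/(4π·(7.92×10¹⁰)²) = 1162 W/m².
For an isothermal sphere, absorbed (1−a)S·πr² = emitted σ·4πr²·T⁴, so T⁴ = (1−a)S/(4σ).
T⁴ = 0.410·1162/(4·5.67×10⁻⁸) = 2.101×10⁹ K⁴.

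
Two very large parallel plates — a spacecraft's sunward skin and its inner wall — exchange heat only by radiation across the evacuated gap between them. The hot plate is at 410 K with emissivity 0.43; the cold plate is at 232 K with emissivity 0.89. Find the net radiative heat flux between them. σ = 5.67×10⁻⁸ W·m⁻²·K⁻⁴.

q ≈ 587 W/m²

For two infinite grey parallel plates, q = σ(T₁⁴ − T₂⁴)/(1/ε₁ + 1/ε₂ − 1).
T₁⁴ − T₂⁴ = 2.826×10¹⁰ − 2.897×10⁹ = 2.536×10¹⁰ K⁴.
1/ε₁ + 1/ε₂ − 1 = 2.326 + 1.124 − 1 = 2.449.
q = 5.67×10⁻⁸ × 2.536×10¹⁰ / 2.449.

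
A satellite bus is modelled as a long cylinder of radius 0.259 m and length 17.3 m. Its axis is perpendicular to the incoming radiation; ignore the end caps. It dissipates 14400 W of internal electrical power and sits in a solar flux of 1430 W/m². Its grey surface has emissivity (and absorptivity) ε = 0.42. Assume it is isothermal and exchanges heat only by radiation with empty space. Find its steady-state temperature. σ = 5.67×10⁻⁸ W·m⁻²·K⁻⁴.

At steady state, absorbed solar power + internal power = radiated power.
Absorbed: α·S·A_cross = 0.42·1430·8.961 = 5382 W (cross-section 2rL).
Total input = 5382 + 14400 = 19780 W.
Radiated: εσ·A_surf·T⁴ with A_surf = 2πrL = 28.15 m².
T⁴ = 19780/(0.42·5.67×10⁻⁸·28.15) = 2.951×10¹⁰ K⁴.

T ≈ 414 K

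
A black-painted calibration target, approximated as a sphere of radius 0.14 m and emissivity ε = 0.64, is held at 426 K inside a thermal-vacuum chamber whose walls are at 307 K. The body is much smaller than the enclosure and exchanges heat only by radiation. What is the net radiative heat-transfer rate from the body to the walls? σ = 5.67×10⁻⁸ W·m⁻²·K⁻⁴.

P_net ≈ 215 W

For a small grey body in a large enclosure: P_net = εσA(T_body⁴ − T_wall⁴).
A = 4πr² = 0.2463 m²; T_body⁴ − T_wall⁴ = 3.293×10¹⁰ − 8.883×10⁹ = 2.405×10¹⁰ K⁴.
|P_net| = 0.64·5.67×10⁻⁸·0.2463·2.405×10¹⁰.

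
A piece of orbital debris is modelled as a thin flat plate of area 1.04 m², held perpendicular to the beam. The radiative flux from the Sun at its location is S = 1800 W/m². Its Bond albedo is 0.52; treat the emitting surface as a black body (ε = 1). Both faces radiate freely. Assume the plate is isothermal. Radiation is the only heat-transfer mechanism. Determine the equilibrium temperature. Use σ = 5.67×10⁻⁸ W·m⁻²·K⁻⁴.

At equilibrium, absorbed power = emitted power.
Absorbing cross-section = A = 1.040 m²; emitting surface = 2A = 2.080 m² (ratio 2).
(1−a)S·A_cross = εσ·A_surf·T⁴  ⇒  T⁴ = (1−a)S/(2σ).
T⁴ = 0.480·1800/(2·5.67×10⁻⁸) = 7.619×10⁹ K⁴.
T = (7.619×10⁹)^(1/4).

T ≈ 295 K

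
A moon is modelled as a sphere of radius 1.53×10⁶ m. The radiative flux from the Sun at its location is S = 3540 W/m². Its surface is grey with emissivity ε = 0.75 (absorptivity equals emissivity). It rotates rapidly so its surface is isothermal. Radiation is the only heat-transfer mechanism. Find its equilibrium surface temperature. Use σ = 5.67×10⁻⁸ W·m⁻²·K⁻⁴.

At equilibrium, absorbed power = emitted power.
Absorbing cross-section = πr² = 7.354×10¹² m²; emitting surface = 4πr² = 2.942×10¹³ m² (ratio 4).
εS·A_cross = εσ·A_surf·T⁴  ⇒  T⁴ = S/(4σ)   (ε cancels).
T⁴ = 3540/(4·5.67×10⁻⁸) = 1.561×10¹⁰ K⁴.
T = (1.561×10¹⁰)^(1/4).

T ≈ 353 K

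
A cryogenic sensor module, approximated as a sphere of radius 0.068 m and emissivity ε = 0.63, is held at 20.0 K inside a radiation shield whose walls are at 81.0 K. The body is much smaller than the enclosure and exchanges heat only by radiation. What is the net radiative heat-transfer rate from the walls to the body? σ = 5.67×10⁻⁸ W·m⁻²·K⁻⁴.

P_net ≈ 0.0890 W

For a small grey body in a large enclosure: P_net = εσA(T_body⁴ − T_wall⁴).
A = 4πr² = 0.05811 m²; T_body⁴ − T_wall⁴ = 1.600×10⁵ − 4.305×10⁷ = -4.289×10⁷ K⁴.
|P_net| = 0.63·5.67×10⁻⁸·0.05811·4.289×10⁷.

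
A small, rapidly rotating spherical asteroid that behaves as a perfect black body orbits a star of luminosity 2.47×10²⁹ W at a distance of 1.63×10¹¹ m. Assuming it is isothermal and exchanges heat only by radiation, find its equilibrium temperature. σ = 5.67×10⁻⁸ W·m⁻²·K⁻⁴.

First find the stellar flux at distance d: S = L/(4πd²) = 2.47×10²⁹/(4π·(1.63×10¹¹)²) = 7.398×10⁵ W/m².
For an isothermal sphere, absorbed (1−a)S·πr² = emitted σ·4πr²·T⁴, so T⁴ = (1−a)S/(4σ).
T⁴ = 1.00·7.398×10⁵/(4·5.67×10⁻⁸) = 3.262×10¹² K⁴.

T ≈ 1340 K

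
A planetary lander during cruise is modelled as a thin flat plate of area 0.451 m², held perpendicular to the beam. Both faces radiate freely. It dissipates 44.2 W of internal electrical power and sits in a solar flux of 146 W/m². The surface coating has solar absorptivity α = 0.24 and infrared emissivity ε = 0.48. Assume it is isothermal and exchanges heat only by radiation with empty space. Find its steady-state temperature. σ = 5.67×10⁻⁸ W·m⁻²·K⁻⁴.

At steady state, absorbed solar power + internal power = radiated power.
Absorbed: α·S·A_cross = 0.24·146·0.4510 = 15.80 W (cross-section A).
Total input = 15.80 + 44.2 = 60.00 W.
Radiated: εσ·A_surf·T⁴ with A_surf = 2A = 0.9020 m².
T⁴ = 60.00/(0.48·5.67×10⁻⁸·0.9020) = 2.444×10⁹ K⁴.

T ≈ 222 K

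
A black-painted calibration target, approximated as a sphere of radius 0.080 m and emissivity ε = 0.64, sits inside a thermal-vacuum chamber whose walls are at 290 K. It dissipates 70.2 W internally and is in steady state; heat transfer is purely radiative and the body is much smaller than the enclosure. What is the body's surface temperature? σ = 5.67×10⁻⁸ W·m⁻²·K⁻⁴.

T ≈ 420 K

For a small grey body in a large enclosure, net radiated power = εσA(T⁴ − T_w⁴).
Steady state: P = εσA(T⁴ − T_w⁴) with A = 4πr² = 0.08042 m².
T⁴ = P/(εσA) + T_w⁴ = 70.2/(0.64·5.67×10⁻⁸·0.08042) + (290)⁴
    = 2.405×10¹⁰ + 7.073×10⁹ = 3.113×10¹⁰ K⁴.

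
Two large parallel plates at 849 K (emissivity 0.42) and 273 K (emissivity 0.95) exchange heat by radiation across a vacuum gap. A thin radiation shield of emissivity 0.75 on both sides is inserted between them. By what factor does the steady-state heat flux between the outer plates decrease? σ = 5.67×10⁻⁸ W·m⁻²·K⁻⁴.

Without shield: q₀ = σΔ(T⁴)/(1/ε₁+1/ε₂−1) with denominator 2.434.
With shield the two gaps are in series; the resistances add: (1/ε₁+1/ε_s−1)+(1/ε_s+1/ε₂−1) = 2.714+1.386 = 4.100.
Heat-flux ratio q₀/q = 4.100/2.434.

factor ≈ 1.68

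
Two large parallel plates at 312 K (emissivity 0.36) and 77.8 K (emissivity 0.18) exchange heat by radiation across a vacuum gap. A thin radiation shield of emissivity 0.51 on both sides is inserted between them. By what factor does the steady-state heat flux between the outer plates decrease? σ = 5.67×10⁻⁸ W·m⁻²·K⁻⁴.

Without shield: q₀ = σΔ(T⁴)/(1/ε₁+1/ε₂−1) with denominator 7.333.
With shield the two gaps are in series; the resistances add: (1/ε₁+1/ε_s−1)+(1/ε_s+1/ε₂−1) = 3.739+6.516 = 10.25.
Heat-flux ratio q₀/q = 10.25/7.333.

factor ≈ 1.40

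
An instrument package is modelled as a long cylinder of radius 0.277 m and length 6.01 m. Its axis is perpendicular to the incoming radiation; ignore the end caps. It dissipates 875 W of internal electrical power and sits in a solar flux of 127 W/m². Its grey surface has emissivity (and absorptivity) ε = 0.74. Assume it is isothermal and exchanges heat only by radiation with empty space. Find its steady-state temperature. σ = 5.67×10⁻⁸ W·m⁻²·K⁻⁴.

At steady state, absorbed solar power + internal power = radiated power.
Absorbed: α·S·A_cross = 0.74·127·3.330 = 312.9 W (cross-section 2rL).
Total input = 312.9 + 875 = 1188 W.
Radiated: εσ·A_surf·T⁴ with A_surf = 2πrL = 10.46 m².
T⁴ = 1188/(0.74·5.67×10⁻⁸·10.46) = 2.707×10⁹ K⁴.

T ≈ 228 K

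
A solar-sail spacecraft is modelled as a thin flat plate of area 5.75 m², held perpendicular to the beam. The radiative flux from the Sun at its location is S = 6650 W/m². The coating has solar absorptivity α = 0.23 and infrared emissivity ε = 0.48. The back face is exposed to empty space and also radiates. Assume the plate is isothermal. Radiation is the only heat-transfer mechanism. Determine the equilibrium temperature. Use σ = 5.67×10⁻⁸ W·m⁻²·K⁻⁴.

T ≈ 409 K

At equilibrium, absorbed power = emitted power.
Absorbing cross-section = A = 5.750 m²; emitting surface = 2A = 11.50 m² (ratio 2).
αS·A_cross = εσ·A_surf·T⁴  ⇒  T⁴ = αS/(ε·2σ).
T⁴ = 0.230·6650/(0.48·2·5.67×10⁻⁸) = 2.810×10¹⁰ K⁴.
T = (2.810×10¹⁰)^(1/4).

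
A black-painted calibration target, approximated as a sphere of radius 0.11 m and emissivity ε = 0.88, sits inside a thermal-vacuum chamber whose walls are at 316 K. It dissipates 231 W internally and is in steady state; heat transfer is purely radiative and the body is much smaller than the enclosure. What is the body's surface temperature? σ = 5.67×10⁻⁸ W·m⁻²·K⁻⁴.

For a small grey body in a large enclosure, net radiated power = εσA(T⁴ − T_w⁴).
Steady state: P = εσA(T⁴ − T_w⁴) with A = 4πr² = 0.1521 m².
T⁴ = P/(εσA) + T_w⁴ = 231/(0.88·5.67×10⁻⁸·0.1521) + (316)⁴
    = 3.045×10¹⁰ + 9.971×10⁹ = 4.042×10¹⁰ K⁴.

T ≈ 448 K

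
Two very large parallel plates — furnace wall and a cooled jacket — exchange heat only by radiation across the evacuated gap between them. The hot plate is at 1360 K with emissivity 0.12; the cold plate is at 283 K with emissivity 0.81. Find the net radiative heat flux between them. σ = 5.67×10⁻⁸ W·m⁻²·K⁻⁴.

For two infinite grey parallel plates, q = σ(T₁⁴ − T₂⁴)/(1/ε₁ + 1/ε₂ − 1).
T₁⁴ − T₂⁴ = 3.421×10¹² − 6.414×10⁹ = 3.415×10¹² K⁴.
1/ε₁ + 1/ε₂ − 1 = 8.333 + 1.235 − 1 = 8.568.
q = 5.67×10⁻⁸ × 3.415×10¹² / 8.568.

q ≈ 22600 W/m²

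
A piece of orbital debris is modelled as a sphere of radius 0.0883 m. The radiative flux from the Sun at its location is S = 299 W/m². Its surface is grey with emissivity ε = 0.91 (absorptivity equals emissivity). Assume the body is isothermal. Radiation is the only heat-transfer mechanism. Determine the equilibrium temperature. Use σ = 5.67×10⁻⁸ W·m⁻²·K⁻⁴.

T ≈ 191 K

At equilibrium, absorbed power = emitted power.
Absorbing cross-section = πr² = 0.02449 m²; emitting surface = 4πr² = 0.09798 m² (ratio 4).
εS·A_cross = εσ·A_surf·T⁴  ⇒  T⁴ = S/(4σ)   (ε cancels).
T⁴ = 299/(4·5.67×10⁻⁸) = 1.318×10⁹ K⁴.
T = (1.318×10⁹)^(1/4).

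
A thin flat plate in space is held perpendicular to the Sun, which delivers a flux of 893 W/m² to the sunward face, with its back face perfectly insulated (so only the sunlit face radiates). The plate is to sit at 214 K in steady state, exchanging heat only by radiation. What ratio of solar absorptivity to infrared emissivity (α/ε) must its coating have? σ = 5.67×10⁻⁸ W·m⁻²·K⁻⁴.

Balance: αS·A = εσ·1A·T⁴ ⇒ α/ε = σT⁴/S.
α/ε = 5.67×10⁻⁸·(214)⁴/893 = 5.67×10⁻⁸·2.097×10⁹/893.

α/ε ≈ 0.133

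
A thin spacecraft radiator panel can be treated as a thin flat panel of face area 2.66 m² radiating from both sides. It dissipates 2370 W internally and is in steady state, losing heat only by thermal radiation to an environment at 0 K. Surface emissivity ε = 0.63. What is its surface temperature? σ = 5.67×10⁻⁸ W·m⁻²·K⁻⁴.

Steady state: internal power = radiated power, P = εσA T⁴.
Radiating area A = 2·2.66 = 5.320 m².
T⁴ = P/(εσA) = 2370/(0.63·5.67×10⁻⁸·5.320) = 1.247×10¹⁰ K⁴.
T = (1.247×10¹⁰)^(1/4).

T ≈ 334 K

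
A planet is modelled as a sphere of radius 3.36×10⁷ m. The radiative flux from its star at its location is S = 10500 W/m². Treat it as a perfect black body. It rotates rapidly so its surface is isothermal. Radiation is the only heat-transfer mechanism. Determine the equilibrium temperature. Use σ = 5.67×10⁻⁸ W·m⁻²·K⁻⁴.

T ≈ 464 K

At equilibrium, absorbed power = emitted power.
Absorbing cross-section = πr² = 3.547×10¹⁵ m²; emitting surface = 4πr² = 1.419×10¹⁶ m² (ratio 4).
S·A_cross = εσ·A_surf·T⁴  ⇒  T⁴ = S/(4σ).
T⁴ = 1.00·10500/(4·5.67×10⁻⁸) = 4.630×10¹⁰ K⁴.
T = (4.630×10¹⁰)^(1/4).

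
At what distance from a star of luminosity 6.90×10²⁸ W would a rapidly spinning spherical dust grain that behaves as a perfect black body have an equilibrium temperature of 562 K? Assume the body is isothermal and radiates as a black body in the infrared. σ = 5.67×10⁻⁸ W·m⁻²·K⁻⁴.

d ≈ 4.93×10¹¹ m

For an isothermal black-emitting sphere, (1−a)S·πr² = σ·4πr²·T⁴ ⇒ S = 4σT⁴/(1−a).
S = 4·5.67×10⁻⁸·(562)⁴/1.00 = 22620 W/m².
Flux falls as S = L/(4πd²), so d = √(L/(4πS)) = √(6.90×10²⁸/(4π·22620)).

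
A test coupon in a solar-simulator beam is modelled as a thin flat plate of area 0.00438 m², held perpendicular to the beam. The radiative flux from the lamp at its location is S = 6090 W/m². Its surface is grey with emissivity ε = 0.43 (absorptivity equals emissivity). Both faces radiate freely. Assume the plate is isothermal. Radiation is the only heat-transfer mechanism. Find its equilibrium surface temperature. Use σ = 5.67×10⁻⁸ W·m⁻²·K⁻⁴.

At equilibrium, absorbed power = emitted power.
Absorbing cross-section = A = 0.004380 m²; emitting surface = 2A = 0.008760 m² (ratio 2).
εS·A_cross = εσ·A_surf·T⁴  ⇒  T⁴ = S/(2σ)   (ε cancels).
T⁴ = 6090/(2·5.67×10⁻⁸) = 5.370×10¹⁰ K⁴.
T = (5.370×10¹⁰)^(1/4).

T ≈ 481 K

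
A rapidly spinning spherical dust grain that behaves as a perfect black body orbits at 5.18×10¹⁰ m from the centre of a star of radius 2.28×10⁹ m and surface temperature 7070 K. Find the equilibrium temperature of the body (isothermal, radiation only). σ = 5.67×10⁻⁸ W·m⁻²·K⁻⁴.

The star's surface emits σT_*⁴; at distance d the flux is S = σT_*⁴(R_*/d)².
S = 5.67×10⁻⁸·(7070)⁴·(2.28×10⁹/5.18×10¹⁰)² = 2.745×10⁵ W/m².
For an isothermal sphere T⁴ = (1−a)S/(4σ) = 1.210×10¹² K⁴.

T ≈ 1050 K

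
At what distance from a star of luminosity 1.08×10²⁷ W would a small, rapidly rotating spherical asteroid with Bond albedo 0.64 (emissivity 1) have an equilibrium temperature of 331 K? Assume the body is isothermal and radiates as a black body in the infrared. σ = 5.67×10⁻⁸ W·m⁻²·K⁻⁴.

d ≈ 1.07×10¹¹ m

For an isothermal black-emitting sphere, (1−a)S·πr² = σ·4πr²·T⁴ ⇒ S = 4σT⁴/(1−a).
S = 4·5.67×10⁻⁸·(331)⁴/0.360 = 7562 W/m².
Flux falls as S = L/(4πd²), so d = √(L/(4πS)) = √(1.08×10²⁷/(4π·7562)).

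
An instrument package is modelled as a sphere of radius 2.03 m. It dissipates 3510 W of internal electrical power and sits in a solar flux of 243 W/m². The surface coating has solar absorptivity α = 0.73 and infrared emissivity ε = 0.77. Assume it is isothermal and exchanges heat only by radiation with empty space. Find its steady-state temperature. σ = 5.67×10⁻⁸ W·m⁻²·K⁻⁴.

T ≈ 225 K

At steady state, absorbed solar power + internal power = radiated power.
Absorbed: α·S·A_cross = 0.73·243·12.95 = 2297 W (cross-section πr²).
Total input = 2297 + 3510 = 5807 W.
Radiated: εσ·A_surf·T⁴ with A_surf = 4πr² = 51.78 m².
T⁴ = 5807/(0.77·5.67×10⁻⁸·51.78) = 2.568×10⁹ K⁴.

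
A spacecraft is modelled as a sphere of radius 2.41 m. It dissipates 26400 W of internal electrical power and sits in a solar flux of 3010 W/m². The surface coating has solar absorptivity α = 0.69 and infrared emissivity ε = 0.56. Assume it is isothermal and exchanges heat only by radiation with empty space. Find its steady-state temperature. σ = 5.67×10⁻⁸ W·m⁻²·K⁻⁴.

At steady state, absorbed solar power + internal power = radiated power.
Absorbed: α·S·A_cross = 0.69·3010·18.25 = 37900 W (cross-section πr²).
Total input = 37900 + 26400 = 64300 W.
Radiated: εσ·A_surf·T⁴ with A_surf = 4πr² = 72.99 m².
T⁴ = 64300/(0.56·5.67×10⁻⁸·72.99) = 2.774×10¹⁰ K⁴.

T ≈ 408 K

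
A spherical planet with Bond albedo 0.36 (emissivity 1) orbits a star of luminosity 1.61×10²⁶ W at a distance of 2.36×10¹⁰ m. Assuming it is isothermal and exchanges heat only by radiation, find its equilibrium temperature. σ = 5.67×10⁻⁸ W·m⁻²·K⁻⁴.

First find the stellar flux at distance d: S = L/(4πd²) = 1.61×10²⁶/(4π·(2.36×10¹⁰)²) = 23000 W/m².
For an isothermal sphere, absorbed (1−a)S·πr² = emitted σ·4πr²·T⁴, so T⁴ = (1−a)S/(4σ).
T⁴ = 0.640·23000/(4·5.67×10⁻⁸) = 6.491×10¹⁰ K⁴.

T ≈ 505 K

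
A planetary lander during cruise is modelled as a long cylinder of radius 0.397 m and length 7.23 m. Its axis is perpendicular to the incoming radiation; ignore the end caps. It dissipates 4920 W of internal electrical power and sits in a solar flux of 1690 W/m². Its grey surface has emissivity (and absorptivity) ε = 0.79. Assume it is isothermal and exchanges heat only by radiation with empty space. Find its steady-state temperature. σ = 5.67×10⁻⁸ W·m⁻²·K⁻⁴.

T ≈ 353 K

At steady state, absorbed solar power + internal power = radiated power.
Absorbed: α·S·A_cross = 0.79·1690·5.741 = 7664 W (cross-section 2rL).
Total input = 7664 + 4920 = 12580 W.
Radiated: εσ·A_surf·T⁴ with A_surf = 2πrL = 18.03 m².
T⁴ = 12580/(0.79·5.67×10⁻⁸·18.03) = 1.558×10¹⁰ K⁴.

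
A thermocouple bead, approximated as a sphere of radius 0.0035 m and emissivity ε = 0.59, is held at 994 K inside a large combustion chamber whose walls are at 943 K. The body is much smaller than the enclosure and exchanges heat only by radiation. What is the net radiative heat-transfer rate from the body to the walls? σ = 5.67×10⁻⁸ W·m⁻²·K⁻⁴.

P_net ≈ 0.955 W

For a small grey body in a large enclosure: P_net = εσA(T_body⁴ − T_wall⁴).
A = 4πr² = 1.539×10⁻⁴ m²; T_body⁴ − T_wall⁴ = 9.762×10¹¹ − 7.908×10¹¹ = 1.855×10¹¹ K⁴.
|P_net| = 0.59·5.67×10⁻⁸·1.539×10⁻⁴·1.855×10¹¹.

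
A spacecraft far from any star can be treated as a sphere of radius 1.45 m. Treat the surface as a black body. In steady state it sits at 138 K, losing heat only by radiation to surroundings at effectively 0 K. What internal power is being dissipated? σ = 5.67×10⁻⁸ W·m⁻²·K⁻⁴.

P ≈ 543 W

Steady state: P = εσA T⁴.
A = 4πr² = 26.42 m²; T⁴ = (138)⁴ = 3.627×10⁸ K⁴.
P = 1.0 × 5.67×10⁻⁸ × 26.42 × 3.627×10⁸.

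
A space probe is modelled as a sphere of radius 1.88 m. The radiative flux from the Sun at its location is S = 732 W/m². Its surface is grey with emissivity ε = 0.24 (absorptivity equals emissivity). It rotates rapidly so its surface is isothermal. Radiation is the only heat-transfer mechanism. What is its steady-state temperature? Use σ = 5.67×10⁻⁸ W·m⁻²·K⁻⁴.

At equilibrium, absorbed power = emitted power.
Absorbing cross-section = πr² = 11.10 m²; emitting surface = 4πr² = 44.41 m² (ratio 4).
εS·A_cross = εσ·A_surf·T⁴  ⇒  T⁴ = S/(4σ)   (ε cancels).
T⁴ = 732/(4·5.67×10⁻⁸) = 3.228×10⁹ K⁴.
T = (3.228×10⁹)^(1/4).

T ≈ 238 K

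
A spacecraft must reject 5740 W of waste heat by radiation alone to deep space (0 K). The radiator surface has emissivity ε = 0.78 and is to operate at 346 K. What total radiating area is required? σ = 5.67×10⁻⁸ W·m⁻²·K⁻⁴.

A ≈ 9.06 m²

P = εσA T⁴ ⇒ A = P/(εσT⁴).
T⁴ = 1.433×10¹⁰ K⁴.
A = 5740/(0.78 × 5.67×10⁻⁸ × 1.433×10¹⁰).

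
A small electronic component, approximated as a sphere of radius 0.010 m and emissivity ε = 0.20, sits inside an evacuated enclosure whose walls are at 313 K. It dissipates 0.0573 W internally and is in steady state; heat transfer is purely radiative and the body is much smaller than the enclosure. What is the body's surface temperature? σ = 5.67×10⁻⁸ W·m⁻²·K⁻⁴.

For a small grey body in a large enclosure, net radiated power = εσA(T⁴ − T_w⁴).
Steady state: P = εσA(T⁴ − T_w⁴) with A = 4πr² = 0.001257 m².
T⁴ = P/(εσA) + T_w⁴ = 0.0573/(0.20·5.67×10⁻⁸·0.001257) + (313)⁴
    = 4.021×10⁹ + 9.598×10⁹ = 1.362×10¹⁰ K⁴.

T ≈ 342 K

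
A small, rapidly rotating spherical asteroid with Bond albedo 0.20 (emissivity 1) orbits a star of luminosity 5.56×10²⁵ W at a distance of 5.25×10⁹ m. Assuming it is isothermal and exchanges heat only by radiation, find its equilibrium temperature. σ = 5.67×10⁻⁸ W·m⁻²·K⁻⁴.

First find the stellar flux at distance d: S = L/(4πd²) = 5.56×10²⁵/(4π·(5.25×10⁹)²) = 1.605×10⁵ W/m².
For an isothermal sphere, absorbed (1−a)S·πr² = emitted σ·4πr²·T⁴, so T⁴ = (1−a)S/(4σ).
T⁴ = 0.800·1.605×10⁵/(4·5.67×10⁻⁸) = 5.662×10¹¹ K⁴.

T ≈ 867 K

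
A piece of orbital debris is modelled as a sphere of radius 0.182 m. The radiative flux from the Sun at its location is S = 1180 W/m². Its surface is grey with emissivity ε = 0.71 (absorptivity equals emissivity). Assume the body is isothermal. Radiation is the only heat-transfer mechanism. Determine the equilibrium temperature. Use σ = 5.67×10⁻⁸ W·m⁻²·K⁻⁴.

At equilibrium, absorbed power = emitted power.
Absorbing cross-section = πr² = 0.1041 m²; emitting surface = 4πr² = 0.4162 m² (ratio 4).
εS·A_cross = εσ·A_surf·T⁴  ⇒  T⁴ = S/(4σ)   (ε cancels).
T⁴ = 1180/(4·5.67×10⁻⁸) = 5.203×10⁹ K⁴.
T = (5.203×10⁹)^(1/4).

T ≈ 269 K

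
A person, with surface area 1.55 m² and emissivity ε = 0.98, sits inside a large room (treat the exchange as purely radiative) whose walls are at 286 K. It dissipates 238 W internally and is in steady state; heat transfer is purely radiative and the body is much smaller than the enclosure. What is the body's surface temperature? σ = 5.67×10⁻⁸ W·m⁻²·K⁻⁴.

For a small grey body in a large enclosure, net radiated power = εσA(T⁴ − T_w⁴).
Steady state: P = εσA(T⁴ − T_w⁴) with A = 1.55 m².
T⁴ = P/(εσA) + T_w⁴ = 238/(0.98·5.67×10⁻⁸·1.550) + (286)⁴
    = 2.763×10⁹ + 6.691×10⁹ = 9.454×10⁹ K⁴.

T ≈ 312 K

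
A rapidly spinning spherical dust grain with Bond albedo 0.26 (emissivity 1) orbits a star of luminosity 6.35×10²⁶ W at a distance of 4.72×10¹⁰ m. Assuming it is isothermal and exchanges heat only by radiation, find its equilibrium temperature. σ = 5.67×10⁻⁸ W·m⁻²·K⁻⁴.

First find the stellar flux at distance d: S = L/(4πd²) = 6.35×10²⁶/(4π·(4.72×10¹⁰)²) = 22680 W/m².
For an isothermal sphere, absorbed (1−a)S·πr² = emitted σ·4πr²·T⁴, so T⁴ = (1−a)S/(4σ).
T⁴ = 0.740·22680/(4·5.67×10⁻⁸) = 7.401×10¹⁰ K⁴.

T ≈ 522 K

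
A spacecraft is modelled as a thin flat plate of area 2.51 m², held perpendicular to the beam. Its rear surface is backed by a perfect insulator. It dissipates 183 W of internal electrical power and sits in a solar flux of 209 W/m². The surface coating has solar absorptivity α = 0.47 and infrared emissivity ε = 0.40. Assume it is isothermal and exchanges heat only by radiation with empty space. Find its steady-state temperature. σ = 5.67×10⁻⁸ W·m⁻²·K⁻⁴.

At steady state, absorbed solar power + internal power = radiated power.
Absorbed: α·S·A_cross = 0.47·209·2.510 = 246.6 W (cross-section A).
Total input = 246.6 + 183 = 429.6 W.
Radiated: εσ·A_surf·T⁴ with A_surf = A = 2.510 m².
T⁴ = 429.6/(0.40·5.67×10⁻⁸·2.510) = 7.546×10⁹ K⁴.

T ≈ 295 K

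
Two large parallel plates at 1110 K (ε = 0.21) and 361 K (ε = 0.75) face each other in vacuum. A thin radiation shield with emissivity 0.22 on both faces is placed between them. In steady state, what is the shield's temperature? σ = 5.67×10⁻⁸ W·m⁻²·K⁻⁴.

In steady state the net flux on the hot side equals that on the cold side.
σ(T₁⁴−T_s⁴)/D₁ = σ(T_s⁴−T₂⁴)/D₂, with D₁ = 1/ε₁+1/ε_s−1 = 8.307, D₂ = 1/ε_s+1/ε₂−1 = 4.879.
Solve for T_s⁴: T_s⁴ = (D₂·T₁⁴ + D₁·T₂⁴)/(D₁+D₂) = 5.724×10¹¹ K⁴.

T_s ≈ 870 K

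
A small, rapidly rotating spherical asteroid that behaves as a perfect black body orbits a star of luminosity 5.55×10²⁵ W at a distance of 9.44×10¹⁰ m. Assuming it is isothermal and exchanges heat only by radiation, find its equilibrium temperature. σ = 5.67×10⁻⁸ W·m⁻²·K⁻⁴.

T ≈ 216 K

First find the stellar flux at distance d: S = L/(4πd²) = 5.55×10²⁵/(4π·(9.44×10¹⁰)²) = 495.6 W/m².
For an isothermal sphere, absorbed (1−a)S·πr² = emitted σ·4πr²·T⁴, so T⁴ = (1−a)S/(4σ).
T⁴ = 1.00·495.6/(4·5.67×10⁻⁸) = 2.185×10⁹ K⁴.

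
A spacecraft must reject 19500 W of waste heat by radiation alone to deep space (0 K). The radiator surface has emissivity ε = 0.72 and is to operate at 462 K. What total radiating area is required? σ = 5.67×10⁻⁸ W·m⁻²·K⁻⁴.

P = εσA T⁴ ⇒ A = P/(εσT⁴).
T⁴ = 4.556×10¹⁰ K⁴.
A = 19500/(0.72 × 5.67×10⁻⁸ × 4.556×10¹⁰).

A ≈ 10.5 m²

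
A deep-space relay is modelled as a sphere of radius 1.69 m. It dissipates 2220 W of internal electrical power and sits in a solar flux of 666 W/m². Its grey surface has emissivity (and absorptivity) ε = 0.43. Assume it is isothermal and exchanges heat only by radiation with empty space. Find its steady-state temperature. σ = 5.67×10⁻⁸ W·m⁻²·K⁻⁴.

At steady state, absorbed solar power + internal power = radiated power.
Absorbed: α·S·A_cross = 0.43·666·8.973 = 2570 W (cross-section πr²).
Total input = 2570 + 2220 = 4790 W.
Radiated: εσ·A_surf·T⁴ with A_surf = 4πr² = 35.89 m².
T⁴ = 4790/(0.43·5.67×10⁻⁸·35.89) = 5.473×10⁹ K⁴.

T ≈ 272 K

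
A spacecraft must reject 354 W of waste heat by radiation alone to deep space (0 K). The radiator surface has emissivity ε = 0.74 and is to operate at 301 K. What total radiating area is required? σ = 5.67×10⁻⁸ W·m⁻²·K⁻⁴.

P = εσA T⁴ ⇒ A = P/(εσT⁴).
T⁴ = 8.209×10⁹ K⁴.
A = 354/(0.74 × 5.67×10⁻⁸ × 8.209×10⁹).

A ≈ 1.03 m²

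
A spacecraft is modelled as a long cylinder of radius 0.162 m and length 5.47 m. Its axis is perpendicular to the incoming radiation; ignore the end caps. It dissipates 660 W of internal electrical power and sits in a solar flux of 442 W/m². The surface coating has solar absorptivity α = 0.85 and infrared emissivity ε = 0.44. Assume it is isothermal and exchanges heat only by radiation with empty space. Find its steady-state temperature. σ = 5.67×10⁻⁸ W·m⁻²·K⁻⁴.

T ≈ 313 K

At steady state, absorbed solar power + internal power = radiated power.
Absorbed: α·S·A_cross = 0.85·442·1.772 = 665.8 W (cross-section 2rL).
Total input = 665.8 + 660 = 1326 W.
Radiated: εσ·A_surf·T⁴ with A_surf = 2πrL = 5.568 m².
T⁴ = 1326/(0.44·5.67×10⁻⁸·5.568) = 9.545×10⁹ K⁴.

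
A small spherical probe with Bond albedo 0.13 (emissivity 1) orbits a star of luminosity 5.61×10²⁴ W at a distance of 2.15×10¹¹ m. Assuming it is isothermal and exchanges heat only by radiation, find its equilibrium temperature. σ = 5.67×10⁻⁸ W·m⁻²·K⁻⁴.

T ≈ 78.0 K

First find the stellar flux at distance d: S = L/(4πd²) = 5.61×10²⁴/(4π·(2.15×10¹¹)²) = 9.658 W/m².
For an isothermal sphere, absorbed (1−a)S·πr² = emitted σ·4πr²·T⁴, so T⁴ = (1−a)S/(4σ).
T⁴ = 0.870·9.658/(4·5.67×10⁻⁸) = 3.705×10⁷ K⁴.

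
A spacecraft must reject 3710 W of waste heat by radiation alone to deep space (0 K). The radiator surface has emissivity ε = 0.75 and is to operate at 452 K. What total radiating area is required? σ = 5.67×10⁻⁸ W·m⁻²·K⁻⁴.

P = εσA T⁴ ⇒ A = P/(εσT⁴).
T⁴ = 4.174×10¹⁰ K⁴.
A = 3710/(0.75 × 5.67×10⁻⁸ × 4.174×10¹⁰).

A ≈ 2.09 m²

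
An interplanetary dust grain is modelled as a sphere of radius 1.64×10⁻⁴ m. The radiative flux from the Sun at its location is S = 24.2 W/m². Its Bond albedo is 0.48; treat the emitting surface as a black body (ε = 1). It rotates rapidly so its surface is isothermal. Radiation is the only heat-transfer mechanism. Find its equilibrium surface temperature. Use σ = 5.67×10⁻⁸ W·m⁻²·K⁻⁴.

T ≈ 86.3 K

At equilibrium, absorbed power = emitted power.
Absorbing cross-section = πr² = 8.450×10⁻⁸ m²; emitting surface = 4πr² = 3.380×10⁻⁷ m² (ratio 4).
(1−a)S·A_cross = εσ·A_surf·T⁴  ⇒  T⁴ = (1−a)S/(4σ).
T⁴ = 0.520·24.2/(4·5.67×10⁻⁸) = 5.549×10⁷ K⁴.
T = (5.549×10⁷)^(1/4).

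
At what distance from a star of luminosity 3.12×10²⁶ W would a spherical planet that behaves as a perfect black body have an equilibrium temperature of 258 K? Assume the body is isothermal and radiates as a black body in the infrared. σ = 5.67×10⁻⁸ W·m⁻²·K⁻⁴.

d ≈ 1.57×10¹¹ m

For an isothermal black-emitting sphere, (1−a)S·πr² = σ·4πr²·T⁴ ⇒ S = 4σT⁴/(1−a).
S = 4·5.67×10⁻⁸·(258)⁴/1.00 = 1005 W/m².
Flux falls as S = L/(4πd²), so d = √(L/(4πS)) = √(3.12×10²⁶/(4π·1005)).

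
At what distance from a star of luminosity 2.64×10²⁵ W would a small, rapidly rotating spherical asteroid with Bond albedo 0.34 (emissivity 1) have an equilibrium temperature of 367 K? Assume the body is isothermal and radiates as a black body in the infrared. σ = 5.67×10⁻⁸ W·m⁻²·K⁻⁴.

For an isothermal black-emitting sphere, (1−a)S·πr² = σ·4πr²·T⁴ ⇒ S = 4σT⁴/(1−a).
S = 4·5.67×10⁻⁸·(367)⁴/0.660 = 6234 W/m².
Flux falls as S = L/(4πd²), so d = √(L/(4πS)) = √(2.64×10²⁵/(4π·6234)).

d ≈ 1.84×10¹⁰ m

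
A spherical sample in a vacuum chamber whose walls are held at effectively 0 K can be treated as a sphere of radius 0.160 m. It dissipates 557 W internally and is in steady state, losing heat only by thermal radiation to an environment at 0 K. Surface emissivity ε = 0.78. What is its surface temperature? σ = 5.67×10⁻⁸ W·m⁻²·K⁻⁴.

T ≈ 445 K

Steady state: internal power = radiated power, P = εσA T⁴.
Radiating area A = 4πr² = 0.3217 m².
T⁴ = P/(εσA) = 557/(0.78·5.67×10⁻⁸·0.3217) = 3.915×10¹⁰ K⁴.
T = (3.915×10¹⁰)^(1/4).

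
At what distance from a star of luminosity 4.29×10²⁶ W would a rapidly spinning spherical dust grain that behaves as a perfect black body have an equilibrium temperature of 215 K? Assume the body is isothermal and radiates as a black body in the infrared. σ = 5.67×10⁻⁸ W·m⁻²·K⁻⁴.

d ≈ 2.65×10¹¹ m

For an isothermal black-emitting sphere, (1−a)S·πr² = σ·4πr²·T⁴ ⇒ S = 4σT⁴/(1−a).
S = 4·5.67×10⁻⁸·(215)⁴/1.00 = 484.6 W/m².
Flux falls as S = L/(4πd²), so d = √(L/(4πS)) = √(4.29×10²⁶/(4π·484.6)).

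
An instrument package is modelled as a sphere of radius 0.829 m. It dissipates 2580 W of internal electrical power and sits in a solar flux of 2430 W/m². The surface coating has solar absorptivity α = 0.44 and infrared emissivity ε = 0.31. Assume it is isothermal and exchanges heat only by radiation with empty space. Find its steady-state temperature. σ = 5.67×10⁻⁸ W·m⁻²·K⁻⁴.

T ≈ 424 K

At steady state, absorbed solar power + internal power = radiated power.
Absorbed: α·S·A_cross = 0.44·2430·2.159 = 2308 W (cross-section πr²).
Total input = 2308 + 2580 = 4888 W.
Radiated: εσ·A_surf·T⁴ with A_surf = 4πr² = 8.636 m².
T⁴ = 4888/(0.31·5.67×10⁻⁸·8.636) = 3.220×10¹⁰ K⁴.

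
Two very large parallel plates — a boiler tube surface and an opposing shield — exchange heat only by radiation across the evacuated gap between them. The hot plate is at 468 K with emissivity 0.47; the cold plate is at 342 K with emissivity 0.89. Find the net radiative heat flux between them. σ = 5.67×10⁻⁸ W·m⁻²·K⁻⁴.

For two infinite grey parallel plates, q = σ(T₁⁴ − T₂⁴)/(1/ε₁ + 1/ε₂ − 1).
T₁⁴ − T₂⁴ = 4.797×10¹⁰ − 1.368×10¹⁰ = 3.429×10¹⁰ K⁴.
1/ε₁ + 1/ε₂ − 1 = 2.128 + 1.124 − 1 = 2.251.
q = 5.67×10⁻⁸ × 3.429×10¹⁰ / 2.251.

q ≈ 864 W/m²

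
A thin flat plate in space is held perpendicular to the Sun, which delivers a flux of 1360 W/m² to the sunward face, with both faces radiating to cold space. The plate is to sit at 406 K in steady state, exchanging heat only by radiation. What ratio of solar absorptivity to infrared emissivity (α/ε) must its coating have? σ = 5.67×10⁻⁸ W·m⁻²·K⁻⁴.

α/ε ≈ 2.27

Balance: αS·A = εσ·2A·T⁴ ⇒ α/ε = 2σT⁴/S.
α/ε = 2·5.67×10⁻⁸·(406)⁴/1360 = 2·5.67×10⁻⁸·2.717×10¹⁰/1360.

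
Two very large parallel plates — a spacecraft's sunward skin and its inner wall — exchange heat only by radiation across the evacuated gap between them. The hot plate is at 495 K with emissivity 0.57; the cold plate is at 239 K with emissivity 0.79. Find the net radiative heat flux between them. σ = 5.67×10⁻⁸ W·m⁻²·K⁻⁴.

q ≈ 1590 W/m²

For two infinite grey parallel plates, q = σ(T₁⁴ − T₂⁴)/(1/ε₁ + 1/ε₂ − 1).
T₁⁴ − T₂⁴ = 6.004×10¹⁰ − 3.263×10⁹ = 5.677×10¹⁰ K⁴.
1/ε₁ + 1/ε₂ − 1 = 1.754 + 1.266 − 1 = 2.020.
q = 5.67×10⁻⁸ × 5.677×10¹⁰ / 2.020.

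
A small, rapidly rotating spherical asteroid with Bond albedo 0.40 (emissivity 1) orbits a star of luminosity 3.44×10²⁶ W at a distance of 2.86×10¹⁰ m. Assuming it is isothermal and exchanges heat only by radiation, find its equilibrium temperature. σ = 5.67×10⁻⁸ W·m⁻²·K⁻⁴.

T ≈ 545 K

First find the stellar flux at distance d: S = L/(4πd²) = 3.44×10²⁶/(4π·(2.86×10¹⁰)²) = 33470 W/m².
For an isothermal sphere, absorbed (1−a)S·πr² = emitted σ·4πr²·T⁴, so T⁴ = (1−a)S/(4σ).
T⁴ = 0.600·33470/(4·5.67×10⁻⁸) = 8.854×10¹⁰ K⁴.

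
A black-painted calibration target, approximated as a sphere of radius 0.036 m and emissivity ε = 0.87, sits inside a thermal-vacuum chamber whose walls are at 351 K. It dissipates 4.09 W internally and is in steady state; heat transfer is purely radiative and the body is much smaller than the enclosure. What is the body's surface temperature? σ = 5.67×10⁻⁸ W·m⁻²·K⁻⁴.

T ≈ 377 K

For a small grey body in a large enclosure, net radiated power = εσA(T⁴ − T_w⁴).
Steady state: P = εσA(T⁴ − T_w⁴) with A = 4πr² = 0.01629 m².
T⁴ = P/(εσA) + T_w⁴ = 4.09/(0.87·5.67×10⁻⁸·0.01629) + (351)⁴
    = 5.091×10⁹ + 1.518×10¹⁰ = 2.027×10¹⁰ K⁴.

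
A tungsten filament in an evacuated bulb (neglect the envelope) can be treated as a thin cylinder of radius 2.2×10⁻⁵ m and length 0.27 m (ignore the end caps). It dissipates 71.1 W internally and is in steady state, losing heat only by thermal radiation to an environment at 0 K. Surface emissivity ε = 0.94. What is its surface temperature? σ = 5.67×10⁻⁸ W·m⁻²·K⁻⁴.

T ≈ 2450 K

Steady state: internal power = radiated power, P = εσA T⁴.
Radiating area A = 2πrL = 3.732×10⁻⁵ m².
T⁴ = P/(εσA) = 71.1/(0.94·5.67×10⁻⁸·3.732×10⁻⁵) = 3.574×10¹³ K⁴.
T = (3.574×10¹³)^(1/4).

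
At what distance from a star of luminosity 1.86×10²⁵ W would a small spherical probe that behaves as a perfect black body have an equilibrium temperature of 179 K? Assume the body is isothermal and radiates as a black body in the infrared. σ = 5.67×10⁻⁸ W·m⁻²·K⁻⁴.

For an isothermal black-emitting sphere, (1−a)S·πr² = σ·4πr²·T⁴ ⇒ S = 4σT⁴/(1−a).
S = 4·5.67×10⁻⁸·(179)⁴/1.00 = 232.8 W/m².
Flux falls as S = L/(4πd²), so d = √(L/(4πS)) = √(1.86×10²⁵/(4π·232.8)).

d ≈ 7.97×10¹⁰ m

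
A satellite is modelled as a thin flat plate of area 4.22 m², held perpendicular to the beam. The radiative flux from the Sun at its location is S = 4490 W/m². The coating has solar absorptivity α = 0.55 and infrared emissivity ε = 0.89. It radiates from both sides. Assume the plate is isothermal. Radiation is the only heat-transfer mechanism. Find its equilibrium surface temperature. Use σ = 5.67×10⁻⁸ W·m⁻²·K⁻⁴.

At equilibrium, absorbed power = emitted power.
Absorbing cross-section = A = 4.220 m²; emitting surface = 2A = 8.440 m² (ratio 2).
αS·A_cross = εσ·A_surf·T⁴  ⇒  T⁴ = αS/(ε·2σ).
T⁴ = 0.550·4490/(0.89·2·5.67×10⁻⁸) = 2.447×10¹⁰ K⁴.
T = (2.447×10¹⁰)^(1/4).

T ≈ 396 K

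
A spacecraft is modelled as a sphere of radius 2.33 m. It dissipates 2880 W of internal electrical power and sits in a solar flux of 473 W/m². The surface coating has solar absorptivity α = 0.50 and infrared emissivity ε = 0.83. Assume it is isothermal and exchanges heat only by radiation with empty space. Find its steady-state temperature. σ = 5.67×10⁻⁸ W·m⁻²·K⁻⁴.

At steady state, absorbed solar power + internal power = radiated power.
Absorbed: α·S·A_cross = 0.50·473·17.06 = 4034 W (cross-section πr²).
Total input = 4034 + 2880 = 6914 W.
Radiated: εσ·A_surf·T⁴ with A_surf = 4πr² = 68.22 m².
T⁴ = 6914/(0.83·5.67×10⁻⁸·68.22) = 2.153×10⁹ K⁴.

T ≈ 215 K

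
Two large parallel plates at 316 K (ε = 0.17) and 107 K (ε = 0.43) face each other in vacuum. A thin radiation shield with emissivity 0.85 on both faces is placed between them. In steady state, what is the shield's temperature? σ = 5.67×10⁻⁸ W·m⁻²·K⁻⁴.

In steady state the net flux on the hot side equals that on the cold side.
σ(T₁⁴−T_s⁴)/D₁ = σ(T_s⁴−T₂⁴)/D₂, with D₁ = 1/ε₁+1/ε_s−1 = 6.059, D₂ = 1/ε_s+1/ε₂−1 = 2.502.
Solve for T_s⁴: T_s⁴ = (D₂·T₁⁴ + D₁·T₂⁴)/(D₁+D₂) = 3.007×10⁹ K⁴.

T_s ≈ 234 K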